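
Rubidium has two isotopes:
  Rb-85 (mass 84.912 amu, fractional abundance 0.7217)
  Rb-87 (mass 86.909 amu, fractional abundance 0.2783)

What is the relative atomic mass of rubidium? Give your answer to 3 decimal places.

85.468 amu

Weight each isotope mass by its fractional abundance: 0.7217 × 84.912 + 0.2783 × 86.909
= 61.2810 + 24.1868 = 85.4678 amu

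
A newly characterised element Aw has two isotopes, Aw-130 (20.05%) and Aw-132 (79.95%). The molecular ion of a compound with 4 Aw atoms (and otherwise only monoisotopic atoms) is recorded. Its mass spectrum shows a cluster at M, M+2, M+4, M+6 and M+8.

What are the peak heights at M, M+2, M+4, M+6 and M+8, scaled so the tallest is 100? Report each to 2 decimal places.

0.39 : 6.29 : 37.62 : 100.00 : 99.69

Each Aw atom is independently Aw-130 (p = 0.2005) or Aw-132 (q = 0.7995); the cluster is the binomial expansion (p + q)^4.
P(M) = 0.2005^4 = 0.001616
P(M+2) = 4 × 0.2005^3 × 0.7995^1 = 0.025776
P(M+4) = 6 × 0.2005^2 × 0.7995^2 = 0.154176
P(M+6) = 4 × 0.2005^1 × 0.7995^3 = 0.409855
P(M+8) = 0.7995^4 = 0.408577
The M+6 peak is largest (0.409855); scaling to 100 gives 0.39 : 6.29 : 37.62 : 100.00 : 99.69.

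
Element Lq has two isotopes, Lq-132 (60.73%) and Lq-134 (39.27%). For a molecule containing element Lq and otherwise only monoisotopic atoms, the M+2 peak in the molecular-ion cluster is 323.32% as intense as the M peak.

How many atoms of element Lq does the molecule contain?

The M+2/M ratio from n Lq atoms is n · q/p = n · 0.3927/0.6073.
n = 3.2332 × 0.6073/0.3927 = 5.00 ≈ 5

5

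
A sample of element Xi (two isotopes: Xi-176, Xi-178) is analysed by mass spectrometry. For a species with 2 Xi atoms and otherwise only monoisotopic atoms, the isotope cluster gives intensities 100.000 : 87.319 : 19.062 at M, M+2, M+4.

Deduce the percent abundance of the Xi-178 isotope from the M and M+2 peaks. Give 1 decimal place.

Let p = fractional abundance of Xi-176. I(M+2)/I(M) = [C(2,1)·p^1·(1−p)] / p^2 = 2·(1−p)/p = 87.319/100.000 = 0.8732
(1−p)/p = 0.8732/2 = 0.4366  ⇒  p = 1/(1 + 0.4366) = 0.6961
Xi-176: 69.6%, Xi-178: 30.4%.

30.4%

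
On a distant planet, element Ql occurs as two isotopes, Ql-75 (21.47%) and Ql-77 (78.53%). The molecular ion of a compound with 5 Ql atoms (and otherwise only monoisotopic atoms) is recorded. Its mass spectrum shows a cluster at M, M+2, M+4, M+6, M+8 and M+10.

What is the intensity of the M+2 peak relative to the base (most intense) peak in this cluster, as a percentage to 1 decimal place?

(0.2147 + 0.7853)^5 gives M 0.0005, M+2 0.0083, M+4 0.0610, M+6 0.2232, M+8 0.4083, M+10 0.2987; the largest is M+8.
P(M+8) = C(5,4) × 0.2147^1 × 0.7853^4 = 5 × 0.2147 × 0.38031407 = 0.408267 (base)
P(M+2) = C(5,1) × 0.2147^4 × 0.7853^1 = 5 × 0.00212485 × 0.7853 = 0.008343
Relative intensity = 0.008343 / 0.408267 × 100 = 2.0

2.0%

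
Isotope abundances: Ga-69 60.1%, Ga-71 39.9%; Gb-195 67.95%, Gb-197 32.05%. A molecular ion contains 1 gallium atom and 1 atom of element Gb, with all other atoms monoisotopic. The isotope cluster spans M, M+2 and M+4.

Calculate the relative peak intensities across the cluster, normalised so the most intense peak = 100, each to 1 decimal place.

Gallium pattern (n=1): 0.6010 : 0.3990
Element Gb pattern (n=1): 0.6795 : 0.3205
Convolve the two distributions (both contribute in 2-u steps):
  M: 0.6010×0.6795 = 0.408380
  M+2: 0.6010×0.3205 + 0.3990×0.6795 = 0.463741
  M+4: 0.3990×0.3205 = 0.127880
Scale to base peak (0.463741) = 100: 88.1 : 100.0 : 27.6

88.1 : 100.0 : 27.6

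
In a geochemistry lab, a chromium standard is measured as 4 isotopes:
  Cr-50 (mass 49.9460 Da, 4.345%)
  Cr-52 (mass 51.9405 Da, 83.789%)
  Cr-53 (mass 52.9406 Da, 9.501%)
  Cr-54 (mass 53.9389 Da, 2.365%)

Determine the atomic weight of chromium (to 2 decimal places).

52.00 Da

Ar = Σ fᵢ·mᵢ = 0.04345 × 49.9460 + 0.83789 × 51.9405 + 0.09501 × 52.9406 + 0.02365 × 53.9389
= 2.17015 + 43.52043 + 5.02989 + 1.27565 = 51.99612 Da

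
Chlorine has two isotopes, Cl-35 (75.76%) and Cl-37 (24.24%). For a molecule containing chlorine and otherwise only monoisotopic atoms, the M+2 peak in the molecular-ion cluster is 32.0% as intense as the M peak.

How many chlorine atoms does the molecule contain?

With n Cl atoms, P(M+2)/P(M) = C(n,1)·p^(n−1)q / p^n = n·q/p = n · 0.2424/0.7576.
n = 0.320 × 0.7576/0.2424 = 1.00 ≈ 1

1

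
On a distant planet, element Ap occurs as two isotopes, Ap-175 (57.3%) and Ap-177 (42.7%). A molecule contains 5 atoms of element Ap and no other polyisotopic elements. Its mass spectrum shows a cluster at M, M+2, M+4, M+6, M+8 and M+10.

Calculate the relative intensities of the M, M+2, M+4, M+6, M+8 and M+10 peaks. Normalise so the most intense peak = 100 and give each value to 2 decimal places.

Each Ap atom is independently Ap-175 (p = 0.573) or Ap-177 (q = 0.427); the cluster is the binomial expansion (p + q)^5.
P(M) = 0.573^5 = 0.061769
P(M+2) = 5 × 0.573^4 × 0.427^1 = 0.230153
P(M+4) = 10 × 0.573^3 × 0.427^2 = 0.343020
P(M+6) = 10 × 0.573^2 × 0.427^3 = 0.255619
P(M+8) = 5 × 0.573^1 × 0.427^4 = 0.095244
P(M+10) = 0.427^5 = 0.014195
The M+4 peak is largest (0.343020); scaling to 100 gives 18.01 : 67.10 : 100.00 : 74.52 : 27.77 : 4.14.

18.01 : 67.10 : 100.00 : 74.52 : 27.77 : 4.14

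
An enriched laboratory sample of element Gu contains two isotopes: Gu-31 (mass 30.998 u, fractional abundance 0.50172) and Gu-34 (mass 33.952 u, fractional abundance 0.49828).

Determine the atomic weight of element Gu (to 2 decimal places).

32.47 u

The abundance-weighted mean is 0.50172 × 30.998 + 0.49828 × 33.952
= 15.5523 + 16.9176 = 32.4699 u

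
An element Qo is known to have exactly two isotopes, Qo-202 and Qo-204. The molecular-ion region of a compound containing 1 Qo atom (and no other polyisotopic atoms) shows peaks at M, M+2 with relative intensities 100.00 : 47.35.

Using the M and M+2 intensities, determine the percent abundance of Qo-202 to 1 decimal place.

If p is the fraction of Qo that is Qo-202, then I(M+2)/I(M) = [C(1,1)·p^0·(1−p)] / p^1 = 1·(1−p)/p = 47.35/100.00 = 0.4735
(1−p)/p = 0.4735/1 = 0.4735  ⇒  p = 1/(1 + 0.4735) = 0.6787
Qo-202: 67.9%, Qo-204: 32.1%.

67.9%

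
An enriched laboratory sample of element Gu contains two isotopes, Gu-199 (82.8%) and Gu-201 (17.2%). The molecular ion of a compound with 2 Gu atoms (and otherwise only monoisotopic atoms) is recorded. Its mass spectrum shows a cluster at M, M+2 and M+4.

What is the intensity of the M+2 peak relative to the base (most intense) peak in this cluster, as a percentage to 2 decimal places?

41.55%

Binomial terms of (0.828 + 0.172)^2: M 0.6856, M+2 0.2848, M+4 0.0296 → M is the base peak.
P(M) = C(2,0) × 0.828^2 × 0.172^0 = 1 × 0.685584 × 1.0000 = 0.685584 (base)
P(M+2) = C(2,1) × 0.828^1 × 0.172^1 = 2 × 0.8280 × 0.1720 = 0.284832
Relative intensity = 0.284832 / 0.685584 × 100 = 41.55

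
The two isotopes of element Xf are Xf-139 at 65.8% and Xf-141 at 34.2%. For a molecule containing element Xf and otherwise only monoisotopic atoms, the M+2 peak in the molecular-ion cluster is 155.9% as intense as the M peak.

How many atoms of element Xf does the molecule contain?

3

With n Xf atoms, P(M+2)/P(M) = C(n,1)·p^(n−1)q / p^n = n·q/p = n · 0.342/0.658.
n = 1.559 × 0.658/0.342 = 3.00 ≈ 3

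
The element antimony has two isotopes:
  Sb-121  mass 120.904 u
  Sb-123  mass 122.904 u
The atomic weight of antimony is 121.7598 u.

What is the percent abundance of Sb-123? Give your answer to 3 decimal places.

42.790%

Let x be the fractional abundance of Sb-121; then Sb-123 has abundance 1 − x.
120.904·x + 122.904·(1 − x) = 121.7598
(120.904 − 122.904)·x = 121.7598 − 122.904
x = -1.1442 / -2.000 = 0.57210 → 57.210% Sb-121, 42.790% Sb-123.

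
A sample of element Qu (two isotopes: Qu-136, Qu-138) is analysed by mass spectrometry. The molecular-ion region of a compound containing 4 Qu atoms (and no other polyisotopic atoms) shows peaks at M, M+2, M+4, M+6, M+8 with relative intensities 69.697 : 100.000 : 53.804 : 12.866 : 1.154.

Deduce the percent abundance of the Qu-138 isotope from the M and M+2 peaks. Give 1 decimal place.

26.4%

If p is the fraction of Qu that is Qu-136, then I(M+2)/I(M) = [C(4,1)·p^3·(1−p)] / p^4 = 4·(1−p)/p = 100.000/69.697 = 1.4348
(1−p)/p = 1.4348/4 = 0.3587  ⇒  p = 1/(1 + 0.3587) = 0.7360
Qu-136: 73.6%, Qu-138: 26.4%.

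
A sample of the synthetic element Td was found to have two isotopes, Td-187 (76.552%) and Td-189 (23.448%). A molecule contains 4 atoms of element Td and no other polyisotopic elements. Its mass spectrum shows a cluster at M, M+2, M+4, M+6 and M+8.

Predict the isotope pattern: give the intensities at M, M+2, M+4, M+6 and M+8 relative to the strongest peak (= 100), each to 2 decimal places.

81.62 : 100.00 : 45.95 : 9.38 : 0.72

The 4 Td atoms are independent, so intensities follow the terms of (0.76552 + 0.23448)^4.
P(M) = 0.76552^4 = 0.343420
P(M+2) = 4 × 0.76552^3 × 0.23448^1 = 0.420761
P(M+4) = 6 × 0.76552^2 × 0.23448^2 = 0.193320
P(M+6) = 4 × 0.76552^1 × 0.23448^3 = 0.039476
P(M+8) = 0.23448^4 = 0.003023
The M+2 peak is largest (0.420761); scaling to 100 gives 81.62 : 100.00 : 45.95 : 9.38 : 0.72.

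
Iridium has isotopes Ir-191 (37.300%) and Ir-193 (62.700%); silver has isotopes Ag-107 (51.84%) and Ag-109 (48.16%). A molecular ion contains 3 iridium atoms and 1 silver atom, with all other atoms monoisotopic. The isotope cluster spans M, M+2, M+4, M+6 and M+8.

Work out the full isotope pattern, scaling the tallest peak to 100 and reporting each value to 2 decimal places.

7.60 : 45.37 : 100.00 : 95.92 : 33.53

Iridium pattern (n=3): 0.05189512 : 0.26170165 : 0.43991135 : 0.24649188
Silver pattern (n=1): 0.5184 : 0.4816
Convolve the two distributions (both contribute in 2-u steps):
  M: 0.05189512×0.5184 = 0.026902
  M+2: 0.05189512×0.4816 + 0.26170165×0.5184 = 0.160659
  M+4: 0.26170165×0.4816 + 0.43991135×0.5184 = 0.354086
  M+6: 0.43991135×0.4816 + 0.24649188×0.5184 = 0.339643
  M+8: 0.24649188×0.4816 = 0.118710
Scale to base peak (0.354086) = 100: 7.60 : 45.37 : 100.00 : 95.92 : 33.53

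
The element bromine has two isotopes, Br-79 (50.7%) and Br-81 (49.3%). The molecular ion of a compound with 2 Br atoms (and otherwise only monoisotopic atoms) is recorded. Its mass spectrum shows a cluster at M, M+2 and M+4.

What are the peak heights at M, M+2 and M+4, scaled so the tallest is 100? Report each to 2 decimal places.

51.42 : 100.00 : 48.62

Each Br atom is independently Br-79 (p = 0.507) or Br-81 (q = 0.493); the cluster is the binomial expansion (p + q)^2.
P(M) = 0.507^2 = 0.257049
P(M+2) = 2 × 0.507^1 × 0.493^1 = 0.499902
P(M+4) = 0.493^2 = 0.243049
The M+2 peak is largest (0.499902); scaling to 100 gives 51.42 : 100.00 : 48.62.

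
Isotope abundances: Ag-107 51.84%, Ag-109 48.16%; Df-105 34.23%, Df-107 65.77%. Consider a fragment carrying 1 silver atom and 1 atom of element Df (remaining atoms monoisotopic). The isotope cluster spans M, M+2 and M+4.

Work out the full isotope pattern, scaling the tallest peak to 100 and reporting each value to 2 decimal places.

Silver pattern (n=1): 0.5184 : 0.4816
Element Df pattern (n=1): 0.3423 : 0.6577
Convolve the two distributions (both contribute in 2-u steps):
  M: 0.5184×0.3423 = 0.177448
  M+2: 0.5184×0.6577 + 0.4816×0.3423 = 0.505803
  M+4: 0.4816×0.6577 = 0.316748
Scale to base peak (0.505803) = 100: 35.08 : 100.00 : 62.62

35.08 : 100.00 : 62.62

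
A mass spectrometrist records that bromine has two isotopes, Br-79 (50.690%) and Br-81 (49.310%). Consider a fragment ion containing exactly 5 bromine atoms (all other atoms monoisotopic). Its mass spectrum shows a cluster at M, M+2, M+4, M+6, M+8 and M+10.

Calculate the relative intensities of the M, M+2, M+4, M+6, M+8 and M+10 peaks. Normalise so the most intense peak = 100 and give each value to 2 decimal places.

The 5 Br atoms are independent, so intensities follow the terms of (0.50690 + 0.49310)^5.
P(M) = 0.50690^5 = 0.033467
P(M+2) = 5 × 0.50690^4 × 0.49310^1 = 0.162777
P(M+4) = 10 × 0.50690^3 × 0.49310^2 = 0.316692
P(M+6) = 10 × 0.50690^2 × 0.49310^3 = 0.308070
P(M+8) = 5 × 0.50690^1 × 0.49310^4 = 0.149842
P(M+10) = 0.49310^5 = 0.029152
The M+4 peak is largest (0.316692); scaling to 100 gives 10.57 : 51.40 : 100.00 : 97.28 : 47.31 : 9.21.

10.57 : 51.40 : 100.00 : 97.28 : 47.31 : 9.21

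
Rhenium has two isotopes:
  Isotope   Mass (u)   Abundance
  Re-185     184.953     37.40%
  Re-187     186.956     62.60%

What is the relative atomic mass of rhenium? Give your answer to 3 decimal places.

Weight each isotope mass by its fractional abundance: 0.3740 × 184.953 + 0.6260 × 186.956
= 69.1724 + 117.0345 = 186.2069 u

186.207 u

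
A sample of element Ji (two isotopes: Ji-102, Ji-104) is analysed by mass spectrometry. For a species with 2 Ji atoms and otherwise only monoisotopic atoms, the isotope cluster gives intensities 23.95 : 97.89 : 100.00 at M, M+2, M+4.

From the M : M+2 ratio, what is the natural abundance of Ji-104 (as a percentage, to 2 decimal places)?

67.14%

Write p for the Ji-102 fraction. I(M+2)/I(M) = [C(2,1)·p^1·(1−p)] / p^2 = 2·(1−p)/p = 97.89/23.95 = 4.0873
(1−p)/p = 4.0873/2 = 2.0436  ⇒  p = 1/(1 + 2.0436) = 0.3286
Ji-102: 32.86%, Ji-104: 67.14%.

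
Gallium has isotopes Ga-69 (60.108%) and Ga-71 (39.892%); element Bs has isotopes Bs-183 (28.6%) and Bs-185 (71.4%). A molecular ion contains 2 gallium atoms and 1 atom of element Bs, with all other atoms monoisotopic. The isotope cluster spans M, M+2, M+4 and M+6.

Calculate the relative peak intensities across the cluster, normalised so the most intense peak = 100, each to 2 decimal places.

26.15 : 100.00 : 98.18 : 28.76

Gallium pattern (n=2): 0.36129717 : 0.47956567 : 0.15913717
Element Bs pattern (n=1): 0.2860 : 0.7140
Convolve the two distributions (both contribute in 2-u steps):
  M: 0.36129717×0.2860 = 0.103331
  M+2: 0.36129717×0.7140 + 0.47956567×0.2860 = 0.395122
  M+4: 0.47956567×0.7140 + 0.15913717×0.2860 = 0.387923
  M+6: 0.15913717×0.7140 = 0.113624
Scale to base peak (0.395122) = 100: 26.15 : 100.00 : 98.18 : 28.76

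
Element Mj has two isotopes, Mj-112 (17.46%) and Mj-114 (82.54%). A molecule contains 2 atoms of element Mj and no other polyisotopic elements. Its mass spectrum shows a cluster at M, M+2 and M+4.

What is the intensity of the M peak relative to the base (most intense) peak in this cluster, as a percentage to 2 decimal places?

4.47%

Term probabilities: M 0.0305, M+2 0.2882, M+4 0.6813. Base peak = M+4.
P(M+4) = C(2,2) × 0.1746^0 × 0.8254^2 = 1 × 1.0000 × 0.68128516 = 0.681285 (base)
P(M) = C(2,0) × 0.1746^2 × 0.8254^0 = 1 × 0.03048516 × 1.0000 = 0.030485
Relative intensity = 0.030485 / 0.681285 × 100 = 4.47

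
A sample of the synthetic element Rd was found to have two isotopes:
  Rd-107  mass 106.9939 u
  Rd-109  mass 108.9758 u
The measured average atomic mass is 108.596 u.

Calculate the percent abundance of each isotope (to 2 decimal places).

With x = fraction of Rd-107 (so Rd-109 is 1 − x):
106.9939·x + 108.9758·(1 − x) = 108.596
(106.9939 − 108.9758)·x = 108.596 − 108.9758
x = -0.3798 / -1.9819 = 0.19163 → 19.16% Rd-107, 80.84% Rd-109.

Rd-107: 19.16%, Rd-109: 80.84%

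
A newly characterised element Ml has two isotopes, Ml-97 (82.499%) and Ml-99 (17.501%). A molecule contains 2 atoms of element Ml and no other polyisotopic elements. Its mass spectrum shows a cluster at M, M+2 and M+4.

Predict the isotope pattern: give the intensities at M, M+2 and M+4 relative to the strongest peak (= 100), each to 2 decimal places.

The 2 Ml atoms are independent, so intensities follow the terms of (0.82499 + 0.17501)^2.
P(M) = 0.82499^2 = 0.680609
P(M+2) = 2 × 0.82499^1 × 0.17501^1 = 0.288763
P(M+4) = 0.17501^2 = 0.030629
The M peak is largest (0.680609); scaling to 100 gives 100.00 : 42.43 : 4.50.

100.00 : 42.43 : 4.50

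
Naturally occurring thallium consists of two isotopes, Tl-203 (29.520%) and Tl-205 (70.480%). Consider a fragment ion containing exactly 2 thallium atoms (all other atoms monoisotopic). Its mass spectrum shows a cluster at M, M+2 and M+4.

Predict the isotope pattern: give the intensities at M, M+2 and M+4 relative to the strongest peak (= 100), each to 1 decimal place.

17.5 : 83.8 : 100.0

Expanding (0.29520 + 0.70480)^2:
P(M) = 0.29520^2 = 0.087143
P(M+2) = 2 × 0.29520^1 × 0.70480^1 = 0.416114
P(M+4) = 0.70480^2 = 0.496743
The M+4 peak is largest (0.496743); scaling to 100 gives 17.5 : 83.8 : 100.0.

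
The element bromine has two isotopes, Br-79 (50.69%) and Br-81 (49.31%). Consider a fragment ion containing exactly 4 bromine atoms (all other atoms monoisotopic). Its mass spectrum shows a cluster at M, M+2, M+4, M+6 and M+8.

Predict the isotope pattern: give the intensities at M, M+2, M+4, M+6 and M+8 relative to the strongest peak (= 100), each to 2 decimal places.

The 4 Br atoms are independent, so intensities follow the terms of (0.5069 + 0.4931)^4.
P(M) = 0.5069^4 = 0.066022
P(M+2) = 4 × 0.5069^3 × 0.4931^1 = 0.256899
P(M+4) = 6 × 0.5069^2 × 0.4931^2 = 0.374857
P(M+6) = 4 × 0.5069^1 × 0.4931^3 = 0.243101
P(M+8) = 0.4931^4 = 0.059121
The M+4 peak is largest (0.374857); scaling to 100 gives 17.61 : 68.53 : 100.00 : 64.85 : 15.77.

17.61 : 68.53 : 100.00 : 64.85 : 15.77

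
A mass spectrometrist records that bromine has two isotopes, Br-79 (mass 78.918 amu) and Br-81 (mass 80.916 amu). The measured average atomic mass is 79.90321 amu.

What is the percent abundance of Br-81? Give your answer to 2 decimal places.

49.31%

With x = fraction of Br-79 (so Br-81 is 1 − x):
78.918·x + 80.916·(1 − x) = 79.90321
(78.918 − 80.916)·x = 79.90321 − 80.916
x = -1.01279 / -1.998 = 0.50690 → 50.69% Br-79, 49.31% Br-81.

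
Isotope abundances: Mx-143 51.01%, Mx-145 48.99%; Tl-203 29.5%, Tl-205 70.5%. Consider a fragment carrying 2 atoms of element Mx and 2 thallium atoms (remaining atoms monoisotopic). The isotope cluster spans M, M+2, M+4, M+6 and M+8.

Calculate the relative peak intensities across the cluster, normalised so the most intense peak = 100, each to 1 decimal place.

6.3 : 42.4 : 100.0 : 97.2 : 33.3

Element Mx pattern (n=2): 0.26020201 : 0.49979598 : 0.24000201
Thallium pattern (n=2): 0.087025 : 0.41595 : 0.497025
Convolve the two distributions (both contribute in 2-u steps):
  M: 0.26020201×0.087025 = 0.022644
  M+2: 0.26020201×0.41595 + 0.49979598×0.087025 = 0.151726
  M+4: 0.26020201×0.497025 + 0.49979598×0.41595 + 0.24000201×0.087025 = 0.358103
  M+6: 0.49979598×0.497025 + 0.24000201×0.41595 = 0.348240
  M+8: 0.24000201×0.497025 = 0.119287
Scale to base peak (0.358103) = 100: 6.3 : 42.4 : 100.0 : 97.2 : 33.3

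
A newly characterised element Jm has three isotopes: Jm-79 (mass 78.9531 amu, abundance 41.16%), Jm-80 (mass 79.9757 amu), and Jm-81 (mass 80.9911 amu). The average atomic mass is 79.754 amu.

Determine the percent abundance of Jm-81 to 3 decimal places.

19.618%

The remaining 58.84% is split between Jm-80 (fraction x) and Jm-81 (fraction 0.5884 − x).
Substituting: 79.9757x + 80.9911(0.5884 − x) = 47.25690404
(79.9757 − 80.9911)x = -0.3982592  ⇒  x = 0.39222, y = 0.19618
Jm-80: 39.222%, Jm-81: 19.618%.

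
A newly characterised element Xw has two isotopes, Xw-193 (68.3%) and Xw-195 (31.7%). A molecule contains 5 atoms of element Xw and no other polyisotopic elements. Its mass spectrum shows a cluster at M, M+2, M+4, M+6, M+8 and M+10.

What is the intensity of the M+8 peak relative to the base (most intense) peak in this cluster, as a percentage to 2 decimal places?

(0.683 + 0.317)^5 gives M 0.1486, M+2 0.3449, M+4 0.3202, M+6 0.1486, M+8 0.0345, M+10 0.0032; the largest is M+2.
P(M+2) = C(5,1) × 0.683^4 × 0.317^1 = 5 × 0.21761199 × 0.3170 = 0.344915 (base)
P(M+8) = C(5,4) × 0.683^1 × 0.317^4 = 5 × 0.6830 × 0.01009804 = 0.034485
Relative intensity = 0.034485 / 0.344915 × 100 = 10.00

10.00%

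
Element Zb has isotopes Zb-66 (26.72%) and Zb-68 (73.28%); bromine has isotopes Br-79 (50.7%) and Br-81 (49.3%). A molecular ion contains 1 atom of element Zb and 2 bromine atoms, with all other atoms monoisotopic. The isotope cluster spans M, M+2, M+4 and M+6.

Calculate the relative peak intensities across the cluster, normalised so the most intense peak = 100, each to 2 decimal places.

15.93 : 74.65 : 100.00 : 41.30

Element Zb pattern (n=1): 0.2672 : 0.7328
Bromine pattern (n=2): 0.257049 : 0.499902 : 0.243049
Convolve the two distributions (both contribute in 2-u steps):
  M: 0.2672×0.257049 = 0.068683
  M+2: 0.2672×0.499902 + 0.7328×0.257049 = 0.321939
  M+4: 0.2672×0.243049 + 0.7328×0.499902 = 0.431271
  M+6: 0.7328×0.243049 = 0.178106
Scale to base peak (0.431271) = 100: 15.93 : 74.65 : 100.00 : 41.30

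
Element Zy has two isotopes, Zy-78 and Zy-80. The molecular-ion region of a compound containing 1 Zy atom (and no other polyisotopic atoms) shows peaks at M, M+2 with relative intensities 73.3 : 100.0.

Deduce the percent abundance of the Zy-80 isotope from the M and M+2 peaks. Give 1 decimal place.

57.7%

Let p = fractional abundance of Zy-78. I(M+2)/I(M) = [C(1,1)·p^0·(1−p)] / p^1 = 1·(1−p)/p = 100.0/73.3 = 1.3643
(1−p)/p = 1.3643/1 = 1.3643  ⇒  p = 1/(1 + 1.3643) = 0.4230
Zy-78: 42.3%, Zy-80: 57.7%.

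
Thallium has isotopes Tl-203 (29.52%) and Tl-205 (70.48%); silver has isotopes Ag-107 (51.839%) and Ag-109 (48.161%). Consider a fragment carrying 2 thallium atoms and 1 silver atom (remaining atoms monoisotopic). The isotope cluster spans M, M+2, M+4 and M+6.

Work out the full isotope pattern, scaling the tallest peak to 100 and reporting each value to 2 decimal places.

9.87 : 56.27 : 100.00 : 52.25

Thallium pattern (n=2): 0.08714304 : 0.41611392 : 0.49674304
Silver pattern (n=1): 0.51839 : 0.48161
Convolve the two distributions (both contribute in 2-u steps):
  M: 0.08714304×0.51839 = 0.045174
  M+2: 0.08714304×0.48161 + 0.41611392×0.51839 = 0.257678
  M+4: 0.41611392×0.48161 + 0.49674304×0.51839 = 0.457911
  M+6: 0.49674304×0.48161 = 0.239236
Scale to base peak (0.457911) = 100: 9.87 : 56.27 : 100.00 : 52.25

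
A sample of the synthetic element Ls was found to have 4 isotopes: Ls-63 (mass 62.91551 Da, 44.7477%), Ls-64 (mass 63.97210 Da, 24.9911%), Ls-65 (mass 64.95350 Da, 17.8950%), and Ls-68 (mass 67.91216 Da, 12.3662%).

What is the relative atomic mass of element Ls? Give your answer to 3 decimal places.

64.162 Da

The abundance-weighted mean is 0.447477 × 62.91551 + 0.249911 × 63.97210 + 0.178950 × 64.95350 + 0.123662 × 67.91216
= 28.153244 + 15.987331 + 11.623429 + 8.398154 = 64.162158 Da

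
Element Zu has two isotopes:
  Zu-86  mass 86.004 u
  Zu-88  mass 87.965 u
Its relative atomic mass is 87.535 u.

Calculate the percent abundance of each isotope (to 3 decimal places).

Zu-86: 21.928%, Zu-88: 78.072%

Writing the weighted mean with unknown fraction x of Zu-86:
86.004·x + 87.965·(1 − x) = 87.535
(86.004 − 87.965)·x = 87.535 − 87.965
x = -0.430 / -1.961 = 0.21928 → 21.928% Zu-86, 78.072% Zu-88.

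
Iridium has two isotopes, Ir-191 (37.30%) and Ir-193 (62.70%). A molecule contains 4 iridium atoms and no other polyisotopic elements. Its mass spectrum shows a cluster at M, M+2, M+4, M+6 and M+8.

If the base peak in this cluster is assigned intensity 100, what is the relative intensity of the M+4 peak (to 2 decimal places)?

(0.3730 + 0.6270)^4 gives M 0.0194, M+2 0.1302, M+4 0.3282, M+6 0.3678, M+8 0.1546; the largest is M+6.
P(M+6) = C(4,3) × 0.3730^1 × 0.6270^3 = 4 × 0.3730 × 0.24649188 = 0.367766 (base)
P(M+4) = C(4,2) × 0.3730^2 × 0.6270^2 = 6 × 0.139129 × 0.393129 = 0.328174
Relative intensity = 0.328174 / 0.367766 × 100 = 89.23

89.23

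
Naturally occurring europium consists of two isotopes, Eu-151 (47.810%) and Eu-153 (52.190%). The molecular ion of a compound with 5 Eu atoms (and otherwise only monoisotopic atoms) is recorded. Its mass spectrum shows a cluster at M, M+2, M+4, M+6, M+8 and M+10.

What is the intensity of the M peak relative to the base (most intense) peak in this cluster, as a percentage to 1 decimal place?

Term probabilities: M 0.0250, M+2 0.1363, M+4 0.2977, M+6 0.3249, M+8 0.1774, M+10 0.0387. Base peak = M+6.
P(M+6) = C(5,3) × 0.47810^2 × 0.52190^3 = 10 × 0.22857961 × 0.14215492 = 0.324937 (base)
P(M) = C(5,0) × 0.47810^5 × 0.52190^0 = 1 × 0.02498007 × 1.0000 = 0.024980
Relative intensity = 0.024980 / 0.324937 × 100 = 7.7

7.7%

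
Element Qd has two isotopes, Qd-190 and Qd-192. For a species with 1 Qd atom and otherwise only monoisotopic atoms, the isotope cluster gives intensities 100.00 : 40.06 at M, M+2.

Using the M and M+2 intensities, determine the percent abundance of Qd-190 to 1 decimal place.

71.4%

If p is the fraction of Qd that is Qd-190, then I(M+2)/I(M) = [C(1,1)·p^0·(1−p)] / p^1 = 1·(1−p)/p = 40.06/100.00 = 0.4006
(1−p)/p = 0.4006/1 = 0.4006  ⇒  p = 1/(1 + 0.4006) = 0.7140
Qd-190: 71.4%, Qd-192: 28.6%.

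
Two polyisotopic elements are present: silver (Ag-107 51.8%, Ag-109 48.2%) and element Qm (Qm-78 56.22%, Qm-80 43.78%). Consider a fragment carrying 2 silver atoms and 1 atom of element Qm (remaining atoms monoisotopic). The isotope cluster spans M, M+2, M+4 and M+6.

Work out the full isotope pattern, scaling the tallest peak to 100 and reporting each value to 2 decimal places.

37.88 : 100.00 : 87.70 : 25.54

Silver pattern (n=2): 0.268324 : 0.499352 : 0.232324
Element Qm pattern (n=1): 0.5622 : 0.4378
Convolve the two distributions (both contribute in 2-u steps):
  M: 0.268324×0.5622 = 0.150852
  M+2: 0.268324×0.4378 + 0.499352×0.5622 = 0.398208
  M+4: 0.499352×0.4378 + 0.232324×0.5622 = 0.349229
  M+6: 0.232324×0.4378 = 0.101711
Scale to base peak (0.398208) = 100: 37.88 : 100.00 : 87.70 : 25.54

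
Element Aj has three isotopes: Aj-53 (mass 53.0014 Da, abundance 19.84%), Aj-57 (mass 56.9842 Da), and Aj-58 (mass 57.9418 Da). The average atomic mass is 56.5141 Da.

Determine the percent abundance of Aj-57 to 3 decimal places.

The remaining 80.16% is split between Aj-57 (fraction x) and Aj-58 (fraction 0.8016 − x).
Substituting: 56.9842x + 57.9418(0.8016 − x) = 45.99862224
(56.9842 − 57.9418)x = -0.44752464  ⇒  x = 0.46734, y = 0.33426
Aj-57: 46.734%, Aj-58: 33.426%.

46.734%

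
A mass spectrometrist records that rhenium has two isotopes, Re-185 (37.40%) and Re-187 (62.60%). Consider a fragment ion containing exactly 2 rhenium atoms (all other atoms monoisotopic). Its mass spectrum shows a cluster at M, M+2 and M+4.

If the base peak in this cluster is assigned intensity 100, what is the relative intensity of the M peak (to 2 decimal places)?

29.87

Term probabilities: M 0.1399, M+2 0.4682, M+4 0.3919. Base peak = M+2.
P(M+2) = C(2,1) × 0.3740^1 × 0.6260^1 = 2 × 0.3740 × 0.6260 = 0.468248 (base)
P(M) = C(2,0) × 0.3740^2 × 0.6260^0 = 1 × 0.139876 × 1.0000 = 0.139876
Relative intensity = 0.139876 / 0.468248 × 100 = 29.87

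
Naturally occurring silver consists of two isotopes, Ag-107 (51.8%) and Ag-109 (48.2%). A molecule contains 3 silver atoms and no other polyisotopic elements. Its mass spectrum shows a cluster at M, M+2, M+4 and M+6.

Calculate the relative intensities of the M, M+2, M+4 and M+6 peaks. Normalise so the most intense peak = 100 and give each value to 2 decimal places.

Expanding (0.518 + 0.482)^3:
P(M) = 0.518^3 = 0.138992
P(M+2) = 3 × 0.518^2 × 0.482^1 = 0.387997
P(M+4) = 3 × 0.518^1 × 0.482^2 = 0.361031
P(M+6) = 0.482^3 = 0.111980
The M+2 peak is largest (0.387997); scaling to 100 gives 35.82 : 100.00 : 93.05 : 28.86.

35.82 : 100.00 : 93.05 : 28.86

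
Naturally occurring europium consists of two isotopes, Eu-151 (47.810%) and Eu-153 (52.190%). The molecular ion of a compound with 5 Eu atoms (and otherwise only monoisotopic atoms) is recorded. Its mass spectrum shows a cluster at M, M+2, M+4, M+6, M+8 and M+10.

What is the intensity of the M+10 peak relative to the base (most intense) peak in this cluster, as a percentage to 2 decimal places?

(0.47810 + 0.52190)^5 gives M 0.0250, M+2 0.1363, M+4 0.2977, M+6 0.3249, M+8 0.1774, M+10 0.0387; the largest is M+6.
P(M+6) = C(5,3) × 0.47810^2 × 0.52190^3 = 10 × 0.22857961 × 0.14215492 = 0.324937 (base)
P(M+10) = C(5,5) × 0.47810^0 × 0.52190^5 = 1 × 1.0000 × 0.0387201 = 0.038720
Relative intensity = 0.038720 / 0.324937 × 100 = 11.92

11.92%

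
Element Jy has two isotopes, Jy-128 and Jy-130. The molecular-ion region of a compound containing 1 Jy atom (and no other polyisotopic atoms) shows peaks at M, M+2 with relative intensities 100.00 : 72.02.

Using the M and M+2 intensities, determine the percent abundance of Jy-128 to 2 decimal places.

Write p for the Jy-128 fraction. I(M+2)/I(M) = [C(1,1)·p^0·(1−p)] / p^1 = 1·(1−p)/p = 72.02/100.00 = 0.7202
(1−p)/p = 0.7202/1 = 0.7202  ⇒  p = 1/(1 + 0.7202) = 0.5813
Jy-128: 58.13%, Jy-130: 41.87%.

58.13%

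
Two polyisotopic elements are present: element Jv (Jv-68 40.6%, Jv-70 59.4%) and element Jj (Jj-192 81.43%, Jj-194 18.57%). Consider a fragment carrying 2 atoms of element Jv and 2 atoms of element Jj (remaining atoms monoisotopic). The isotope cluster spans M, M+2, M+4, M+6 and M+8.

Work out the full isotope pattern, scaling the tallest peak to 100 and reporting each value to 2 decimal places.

28.35 : 95.89 : 100.00 : 31.99 : 3.16

Element Jv pattern (n=2): 0.164836 : 0.482328 : 0.352836
Element Jj pattern (n=2): 0.66308449 : 0.30243102 : 0.03448449
Convolve the two distributions (both contribute in 2-u steps):
  M: 0.164836×0.66308449 = 0.109300
  M+2: 0.164836×0.30243102 + 0.482328×0.66308449 = 0.369676
  M+4: 0.164836×0.03448449 + 0.482328×0.30243102 + 0.352836×0.66308449 = 0.385515
  M+6: 0.482328×0.03448449 + 0.352836×0.30243102 = 0.123341
  M+8: 0.352836×0.03448449 = 0.012167
Scale to base peak (0.385515) = 100: 28.35 : 95.89 : 100.00 : 31.99 : 3.16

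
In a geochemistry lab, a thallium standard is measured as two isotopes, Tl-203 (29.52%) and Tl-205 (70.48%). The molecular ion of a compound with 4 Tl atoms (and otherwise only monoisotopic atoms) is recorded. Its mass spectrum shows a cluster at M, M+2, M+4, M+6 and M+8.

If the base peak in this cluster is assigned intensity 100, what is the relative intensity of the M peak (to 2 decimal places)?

1.84

Binomial terms of (0.2952 + 0.7048)^4: M 0.0076, M+2 0.0725, M+4 0.2597, M+6 0.4134, M+8 0.2468 → M+6 is the base peak.
P(M+6) = C(4,3) × 0.2952^1 × 0.7048^3 = 4 × 0.2952 × 0.35010449 = 0.413403 (base)
P(M) = C(4,0) × 0.2952^4 × 0.7048^0 = 1 × 0.00759391 × 1.0000 = 0.007594
Relative intensity = 0.007594 / 0.413403 × 100 = 1.84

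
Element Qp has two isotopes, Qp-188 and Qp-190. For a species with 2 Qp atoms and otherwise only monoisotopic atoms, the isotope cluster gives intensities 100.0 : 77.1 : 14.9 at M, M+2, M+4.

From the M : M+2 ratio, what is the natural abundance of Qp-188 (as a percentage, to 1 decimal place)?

Write p for the Qp-188 fraction. I(M+2)/I(M) = [C(2,1)·p^1·(1−p)] / p^2 = 2·(1−p)/p = 77.1/100.0 = 0.7710
(1−p)/p = 0.7710/2 = 0.3855  ⇒  p = 1/(1 + 0.3855) = 0.7218
Qp-188: 72.2%, Qp-190: 27.8%.

72.2%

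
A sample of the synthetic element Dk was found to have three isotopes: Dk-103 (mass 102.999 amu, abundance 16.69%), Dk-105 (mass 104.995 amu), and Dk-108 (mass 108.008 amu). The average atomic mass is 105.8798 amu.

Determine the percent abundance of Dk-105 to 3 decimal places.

Let x and y be the fractions of Dk-105 and Dk-108. Then x + y = 1 − 0.1669 = 0.8331 and 104.995x + 108.008y = 105.8798 − 0.1669×102.999 = 88.6892669.
Substituting: 104.995x + 108.008(0.8331 − x) = 88.6892669
(104.995 − 108.008)x = -1.2921979  ⇒  x = 0.42887, y = 0.40423
Dk-105: 42.887%, Dk-108: 40.423%.

42.887%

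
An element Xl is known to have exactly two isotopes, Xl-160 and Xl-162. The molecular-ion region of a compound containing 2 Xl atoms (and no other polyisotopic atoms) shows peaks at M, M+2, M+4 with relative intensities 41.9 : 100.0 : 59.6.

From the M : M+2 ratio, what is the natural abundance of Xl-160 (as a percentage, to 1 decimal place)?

45.6%

Write p for the Xl-160 fraction. I(M+2)/I(M) = [C(2,1)·p^1·(1−p)] / p^2 = 2·(1−p)/p = 100.0/41.9 = 2.3866
(1−p)/p = 2.3866/2 = 1.1933  ⇒  p = 1/(1 + 1.1933) = 0.4559
Xl-160: 45.6%, Xl-162: 54.4%.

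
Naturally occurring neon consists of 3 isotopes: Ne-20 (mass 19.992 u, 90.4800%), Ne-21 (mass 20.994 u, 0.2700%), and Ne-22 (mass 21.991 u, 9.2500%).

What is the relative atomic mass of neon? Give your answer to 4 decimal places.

20.1796 u

The abundance-weighted mean is 0.904800 × 19.992 + 0.002700 × 20.994 + 0.092500 × 21.991
= 18.08876 + 0.05668 + 2.03417 = 20.17961 u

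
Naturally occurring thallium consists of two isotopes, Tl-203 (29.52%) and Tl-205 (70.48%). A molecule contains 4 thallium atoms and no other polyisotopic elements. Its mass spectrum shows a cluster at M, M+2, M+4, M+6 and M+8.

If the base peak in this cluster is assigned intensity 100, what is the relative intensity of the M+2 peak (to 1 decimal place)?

17.5

Term probabilities: M 0.0076, M+2 0.0725, M+4 0.2597, M+6 0.4134, M+8 0.2468. Base peak = M+6.
P(M+6) = C(4,3) × 0.2952^1 × 0.7048^3 = 4 × 0.2952 × 0.35010449 = 0.413403 (base)
P(M+2) = C(4,1) × 0.2952^3 × 0.7048^1 = 4 × 0.02572463 × 0.7048 = 0.072523
Relative intensity = 0.072523 / 0.413403 × 100 = 17.5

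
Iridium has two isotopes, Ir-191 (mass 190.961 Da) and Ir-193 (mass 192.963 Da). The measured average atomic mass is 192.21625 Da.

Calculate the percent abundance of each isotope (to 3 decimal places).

Ir-191: 37.300%, Ir-193: 62.700%

Let x be the fractional abundance of Ir-191; then Ir-193 has abundance 1 − x.
190.961·x + 192.963·(1 − x) = 192.21625
(190.961 − 192.963)·x = 192.21625 − 192.963
x = -0.74675 / -2.002 = 0.37300 → 37.300% Ir-191, 62.700% Ir-193.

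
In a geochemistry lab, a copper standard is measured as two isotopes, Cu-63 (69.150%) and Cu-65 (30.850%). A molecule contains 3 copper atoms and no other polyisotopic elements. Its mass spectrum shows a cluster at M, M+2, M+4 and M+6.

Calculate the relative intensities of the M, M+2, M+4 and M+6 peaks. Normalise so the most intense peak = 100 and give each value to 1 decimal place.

Expanding (0.69150 + 0.30850)^3:
P(M) = 0.69150^3 = 0.330656
P(M+2) = 3 × 0.69150^2 × 0.30850^1 = 0.442548
P(M+4) = 3 × 0.69150^1 × 0.30850^2 = 0.197435
P(M+6) = 0.30850^3 = 0.029361
The M+2 peak is largest (0.442548); scaling to 100 gives 74.7 : 100.0 : 44.6 : 6.6.

74.7 : 100.0 : 44.6 : 6.6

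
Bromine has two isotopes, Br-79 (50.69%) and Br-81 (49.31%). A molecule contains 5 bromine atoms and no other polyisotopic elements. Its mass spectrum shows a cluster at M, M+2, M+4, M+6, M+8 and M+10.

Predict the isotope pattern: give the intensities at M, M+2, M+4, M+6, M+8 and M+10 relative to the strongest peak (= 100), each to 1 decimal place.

The 5 Br atoms are independent, so intensities follow the terms of (0.5069 + 0.4931)^5.
P(M) = 0.5069^5 = 0.033467
P(M+2) = 5 × 0.5069^4 × 0.4931^1 = 0.162777
P(M+4) = 10 × 0.5069^3 × 0.4931^2 = 0.316692
P(M+6) = 10 × 0.5069^2 × 0.4931^3 = 0.308070
P(M+8) = 5 × 0.5069^1 × 0.4931^4 = 0.149842
P(M+10) = 0.4931^5 = 0.029152
The M+4 peak is largest (0.316692); scaling to 100 gives 10.6 : 51.4 : 100.0 : 97.3 : 47.3 : 9.2.

10.6 : 51.4 : 100.0 : 97.3 : 47.3 : 9.2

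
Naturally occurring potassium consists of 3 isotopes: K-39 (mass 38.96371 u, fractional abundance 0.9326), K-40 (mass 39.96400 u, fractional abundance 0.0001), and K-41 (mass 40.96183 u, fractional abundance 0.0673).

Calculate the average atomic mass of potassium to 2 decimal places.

Ar = Σ fᵢ·mᵢ = 0.9326 × 38.96371 + 0.0001 × 39.96400 + 0.0673 × 40.96183
= 36.337556 + 0.003996 + 2.756731 = 39.098283 u

39.10 u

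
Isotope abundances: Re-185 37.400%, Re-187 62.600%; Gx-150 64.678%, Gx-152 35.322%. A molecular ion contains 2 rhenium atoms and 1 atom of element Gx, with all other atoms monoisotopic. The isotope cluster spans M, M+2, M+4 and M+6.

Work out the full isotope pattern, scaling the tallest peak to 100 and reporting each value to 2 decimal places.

21.60 : 84.10 : 100.00 : 33.05

Rhenium pattern (n=2): 0.139876 : 0.468248 : 0.391876
Element Gx pattern (n=1): 0.64678 : 0.35322
Convolve the two distributions (both contribute in 2-u steps):
  M: 0.139876×0.64678 = 0.090469
  M+2: 0.139876×0.35322 + 0.468248×0.64678 = 0.352260
  M+4: 0.468248×0.35322 + 0.391876×0.64678 = 0.418852
  M+6: 0.391876×0.35322 = 0.138418
Scale to base peak (0.418852) = 100: 21.60 : 84.10 : 100.00 : 33.05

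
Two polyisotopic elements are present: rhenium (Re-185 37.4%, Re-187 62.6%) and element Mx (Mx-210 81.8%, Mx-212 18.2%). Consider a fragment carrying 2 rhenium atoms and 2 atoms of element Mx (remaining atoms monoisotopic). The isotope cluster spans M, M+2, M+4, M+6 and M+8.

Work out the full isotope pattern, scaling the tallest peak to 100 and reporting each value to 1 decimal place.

23.0 : 87.4 : 100.0 : 32.5 : 3.2

Rhenium pattern (n=2): 0.139876 : 0.468248 : 0.391876
Element Mx pattern (n=2): 0.669124 : 0.297752 : 0.033124
Convolve the two distributions (both contribute in 2-u steps):
  M: 0.139876×0.669124 = 0.093594
  M+2: 0.139876×0.297752 + 0.468248×0.669124 = 0.354964
  M+4: 0.139876×0.033124 + 0.468248×0.297752 + 0.391876×0.669124 = 0.406269
  M+6: 0.468248×0.033124 + 0.391876×0.297752 = 0.132192
  M+8: 0.391876×0.033124 = 0.012981
Scale to base peak (0.406269) = 100: 23.0 : 87.4 : 100.0 : 32.5 : 3.2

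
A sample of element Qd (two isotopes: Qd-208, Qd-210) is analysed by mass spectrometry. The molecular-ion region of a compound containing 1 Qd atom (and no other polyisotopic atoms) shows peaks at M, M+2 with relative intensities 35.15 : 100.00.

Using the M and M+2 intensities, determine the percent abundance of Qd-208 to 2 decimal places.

26.01%

Let p = fractional abundance of Qd-208. I(M+2)/I(M) = [C(1,1)·p^0·(1−p)] / p^1 = 1·(1−p)/p = 100.00/35.15 = 2.8450
(1−p)/p = 2.8450/1 = 2.8450  ⇒  p = 1/(1 + 2.8450) = 0.2601
Qd-208: 26.01%, Qd-210: 73.99%.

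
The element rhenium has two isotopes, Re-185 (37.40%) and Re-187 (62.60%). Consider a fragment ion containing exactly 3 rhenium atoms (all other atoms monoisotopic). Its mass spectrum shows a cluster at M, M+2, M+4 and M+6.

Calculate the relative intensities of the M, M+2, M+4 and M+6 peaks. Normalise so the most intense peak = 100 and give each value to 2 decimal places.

11.90 : 59.74 : 100.00 : 55.79

Expanding (0.3740 + 0.6260)^3:
P(M) = 0.3740^3 = 0.052314
P(M+2) = 3 × 0.3740^2 × 0.6260^1 = 0.262687
P(M+4) = 3 × 0.3740^1 × 0.6260^2 = 0.439685
P(M+6) = 0.6260^3 = 0.245314
The M+4 peak is largest (0.439685); scaling to 100 gives 11.90 : 59.74 : 100.00 : 55.79.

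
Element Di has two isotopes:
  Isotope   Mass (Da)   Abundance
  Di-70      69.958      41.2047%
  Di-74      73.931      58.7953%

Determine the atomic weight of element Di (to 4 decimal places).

The abundance-weighted mean is 0.412047 × 69.958 + 0.587953 × 73.931
= 28.82598 + 43.46795 = 72.29393 Da

72.2939 Da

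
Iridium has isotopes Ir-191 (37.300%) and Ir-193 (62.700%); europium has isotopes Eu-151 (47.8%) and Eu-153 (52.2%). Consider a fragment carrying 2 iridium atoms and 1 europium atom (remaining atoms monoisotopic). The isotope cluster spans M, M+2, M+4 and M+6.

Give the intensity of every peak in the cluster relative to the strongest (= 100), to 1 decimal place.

Iridium pattern (n=2): 0.139129 : 0.467742 : 0.393129
Europium pattern (n=1): 0.4780 : 0.5220
Convolve the two distributions (both contribute in 2-u steps):
  M: 0.139129×0.4780 = 0.066504
  M+2: 0.139129×0.5220 + 0.467742×0.4780 = 0.296206
  M+4: 0.467742×0.5220 + 0.393129×0.4780 = 0.432077
  M+6: 0.393129×0.5220 = 0.205213
Scale to base peak (0.432077) = 100: 15.4 : 68.6 : 100.0 : 47.5

15.4 : 68.6 : 100.0 : 47.5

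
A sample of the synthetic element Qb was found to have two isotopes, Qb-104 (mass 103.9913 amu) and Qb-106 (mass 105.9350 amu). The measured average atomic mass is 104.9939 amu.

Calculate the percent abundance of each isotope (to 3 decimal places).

Qb-104: 48.418%, Qb-106: 51.582%

Let x be the fractional abundance of Qb-104; then Qb-106 has abundance 1 − x.
103.9913·x + 105.9350·(1 − x) = 104.9939
(103.9913 − 105.9350)·x = 104.9939 − 105.9350
x = -0.9411 / -1.9437 = 0.48418 → 48.418% Qb-104, 51.582% Qb-106.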